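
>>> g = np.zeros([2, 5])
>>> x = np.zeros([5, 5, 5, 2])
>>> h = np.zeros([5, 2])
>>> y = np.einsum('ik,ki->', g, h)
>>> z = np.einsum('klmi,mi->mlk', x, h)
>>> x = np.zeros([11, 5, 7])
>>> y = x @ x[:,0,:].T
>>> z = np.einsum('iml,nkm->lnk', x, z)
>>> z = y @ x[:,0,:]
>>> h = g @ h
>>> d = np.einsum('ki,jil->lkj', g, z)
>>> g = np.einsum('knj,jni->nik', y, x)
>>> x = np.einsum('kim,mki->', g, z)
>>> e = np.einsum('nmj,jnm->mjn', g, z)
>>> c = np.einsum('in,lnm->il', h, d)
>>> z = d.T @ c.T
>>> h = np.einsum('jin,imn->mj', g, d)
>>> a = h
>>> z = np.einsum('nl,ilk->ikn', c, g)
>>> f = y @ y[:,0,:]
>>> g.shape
(5, 7, 11)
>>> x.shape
()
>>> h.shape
(2, 5)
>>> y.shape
(11, 5, 11)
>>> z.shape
(5, 11, 2)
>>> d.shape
(7, 2, 11)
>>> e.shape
(7, 11, 5)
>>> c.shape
(2, 7)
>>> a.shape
(2, 5)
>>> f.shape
(11, 5, 11)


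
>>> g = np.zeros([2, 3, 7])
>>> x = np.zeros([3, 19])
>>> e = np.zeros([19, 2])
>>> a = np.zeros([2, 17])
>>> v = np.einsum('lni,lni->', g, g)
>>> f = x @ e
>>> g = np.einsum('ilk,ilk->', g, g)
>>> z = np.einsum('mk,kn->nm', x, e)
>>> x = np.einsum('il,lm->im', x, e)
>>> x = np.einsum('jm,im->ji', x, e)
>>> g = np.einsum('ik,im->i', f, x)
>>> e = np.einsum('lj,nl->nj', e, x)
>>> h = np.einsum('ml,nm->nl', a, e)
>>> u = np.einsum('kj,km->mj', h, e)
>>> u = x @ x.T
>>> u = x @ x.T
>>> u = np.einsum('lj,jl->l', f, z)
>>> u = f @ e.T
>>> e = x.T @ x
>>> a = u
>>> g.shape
(3,)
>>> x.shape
(3, 19)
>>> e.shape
(19, 19)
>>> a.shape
(3, 3)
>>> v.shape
()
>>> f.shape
(3, 2)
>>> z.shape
(2, 3)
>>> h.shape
(3, 17)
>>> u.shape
(3, 3)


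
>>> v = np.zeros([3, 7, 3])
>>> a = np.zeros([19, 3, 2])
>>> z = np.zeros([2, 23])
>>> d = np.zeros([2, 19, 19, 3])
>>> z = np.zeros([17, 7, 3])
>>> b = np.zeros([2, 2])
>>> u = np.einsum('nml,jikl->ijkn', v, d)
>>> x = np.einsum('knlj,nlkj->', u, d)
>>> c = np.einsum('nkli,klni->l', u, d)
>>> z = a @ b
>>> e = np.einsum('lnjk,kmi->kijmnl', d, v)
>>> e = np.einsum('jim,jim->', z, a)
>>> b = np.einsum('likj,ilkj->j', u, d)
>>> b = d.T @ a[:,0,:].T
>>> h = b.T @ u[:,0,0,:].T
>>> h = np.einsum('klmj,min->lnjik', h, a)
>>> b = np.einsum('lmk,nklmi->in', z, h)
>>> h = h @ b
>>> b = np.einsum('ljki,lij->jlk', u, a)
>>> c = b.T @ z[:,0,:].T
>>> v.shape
(3, 7, 3)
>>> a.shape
(19, 3, 2)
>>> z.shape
(19, 3, 2)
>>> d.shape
(2, 19, 19, 3)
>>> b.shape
(2, 19, 19)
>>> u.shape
(19, 2, 19, 3)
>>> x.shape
()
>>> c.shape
(19, 19, 19)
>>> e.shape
()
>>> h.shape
(19, 2, 19, 3, 19)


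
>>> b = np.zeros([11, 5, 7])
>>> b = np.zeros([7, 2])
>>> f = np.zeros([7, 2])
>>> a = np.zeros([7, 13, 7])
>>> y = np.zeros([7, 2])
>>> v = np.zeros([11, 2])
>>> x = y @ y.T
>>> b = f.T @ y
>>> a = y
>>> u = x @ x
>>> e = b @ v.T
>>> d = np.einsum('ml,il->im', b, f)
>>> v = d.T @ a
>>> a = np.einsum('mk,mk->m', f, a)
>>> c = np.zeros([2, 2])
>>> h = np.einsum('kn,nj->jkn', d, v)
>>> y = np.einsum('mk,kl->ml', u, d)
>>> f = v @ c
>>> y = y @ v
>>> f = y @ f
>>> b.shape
(2, 2)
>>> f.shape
(7, 2)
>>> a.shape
(7,)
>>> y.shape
(7, 2)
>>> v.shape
(2, 2)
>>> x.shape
(7, 7)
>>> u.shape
(7, 7)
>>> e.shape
(2, 11)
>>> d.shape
(7, 2)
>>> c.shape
(2, 2)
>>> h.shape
(2, 7, 2)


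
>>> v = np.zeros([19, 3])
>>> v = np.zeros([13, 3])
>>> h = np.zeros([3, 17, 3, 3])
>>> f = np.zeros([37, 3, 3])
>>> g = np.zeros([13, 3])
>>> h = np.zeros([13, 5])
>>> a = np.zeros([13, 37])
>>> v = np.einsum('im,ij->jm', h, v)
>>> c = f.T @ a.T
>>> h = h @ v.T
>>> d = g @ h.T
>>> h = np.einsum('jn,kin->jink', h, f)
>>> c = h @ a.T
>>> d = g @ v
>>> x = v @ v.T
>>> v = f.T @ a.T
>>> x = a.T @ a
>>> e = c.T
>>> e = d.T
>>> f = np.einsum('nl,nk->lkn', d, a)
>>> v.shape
(3, 3, 13)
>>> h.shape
(13, 3, 3, 37)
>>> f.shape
(5, 37, 13)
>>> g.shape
(13, 3)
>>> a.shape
(13, 37)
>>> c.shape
(13, 3, 3, 13)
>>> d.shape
(13, 5)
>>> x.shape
(37, 37)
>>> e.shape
(5, 13)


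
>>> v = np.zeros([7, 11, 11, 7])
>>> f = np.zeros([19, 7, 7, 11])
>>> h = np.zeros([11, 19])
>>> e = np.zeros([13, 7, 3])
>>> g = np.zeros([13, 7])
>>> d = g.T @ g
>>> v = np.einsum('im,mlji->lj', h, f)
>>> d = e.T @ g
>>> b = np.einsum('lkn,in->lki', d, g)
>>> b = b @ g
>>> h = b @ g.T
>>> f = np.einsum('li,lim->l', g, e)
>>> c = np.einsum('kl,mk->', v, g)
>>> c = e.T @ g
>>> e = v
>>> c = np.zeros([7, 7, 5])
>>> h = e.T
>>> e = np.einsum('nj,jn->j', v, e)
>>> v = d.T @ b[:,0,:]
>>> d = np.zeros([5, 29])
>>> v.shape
(7, 7, 7)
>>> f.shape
(13,)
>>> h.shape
(7, 7)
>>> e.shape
(7,)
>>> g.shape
(13, 7)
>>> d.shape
(5, 29)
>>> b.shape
(3, 7, 7)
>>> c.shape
(7, 7, 5)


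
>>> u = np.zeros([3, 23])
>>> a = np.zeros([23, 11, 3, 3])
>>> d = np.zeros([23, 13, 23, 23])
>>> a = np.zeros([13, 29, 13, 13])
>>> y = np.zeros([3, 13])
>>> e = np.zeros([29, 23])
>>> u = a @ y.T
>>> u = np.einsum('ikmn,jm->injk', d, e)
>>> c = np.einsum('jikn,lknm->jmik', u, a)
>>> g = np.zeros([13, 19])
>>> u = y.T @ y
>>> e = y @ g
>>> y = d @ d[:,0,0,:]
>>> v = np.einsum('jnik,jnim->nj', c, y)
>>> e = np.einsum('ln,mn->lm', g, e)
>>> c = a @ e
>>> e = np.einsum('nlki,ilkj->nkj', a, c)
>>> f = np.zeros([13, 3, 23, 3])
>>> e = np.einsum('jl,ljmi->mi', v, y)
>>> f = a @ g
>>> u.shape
(13, 13)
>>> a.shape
(13, 29, 13, 13)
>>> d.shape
(23, 13, 23, 23)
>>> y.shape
(23, 13, 23, 23)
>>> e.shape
(23, 23)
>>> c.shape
(13, 29, 13, 3)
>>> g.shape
(13, 19)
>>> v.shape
(13, 23)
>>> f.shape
(13, 29, 13, 19)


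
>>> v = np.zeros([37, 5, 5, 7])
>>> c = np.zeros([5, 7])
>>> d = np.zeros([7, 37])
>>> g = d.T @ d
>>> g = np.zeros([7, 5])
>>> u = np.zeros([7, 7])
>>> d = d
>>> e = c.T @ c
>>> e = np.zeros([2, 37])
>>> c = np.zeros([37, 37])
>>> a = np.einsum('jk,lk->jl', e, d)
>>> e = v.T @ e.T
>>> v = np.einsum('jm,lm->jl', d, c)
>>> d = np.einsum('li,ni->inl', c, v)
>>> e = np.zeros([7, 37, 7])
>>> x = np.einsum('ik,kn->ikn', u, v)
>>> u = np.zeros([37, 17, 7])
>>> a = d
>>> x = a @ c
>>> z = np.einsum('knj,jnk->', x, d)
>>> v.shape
(7, 37)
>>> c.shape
(37, 37)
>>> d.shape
(37, 7, 37)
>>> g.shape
(7, 5)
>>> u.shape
(37, 17, 7)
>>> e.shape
(7, 37, 7)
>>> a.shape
(37, 7, 37)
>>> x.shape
(37, 7, 37)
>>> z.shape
()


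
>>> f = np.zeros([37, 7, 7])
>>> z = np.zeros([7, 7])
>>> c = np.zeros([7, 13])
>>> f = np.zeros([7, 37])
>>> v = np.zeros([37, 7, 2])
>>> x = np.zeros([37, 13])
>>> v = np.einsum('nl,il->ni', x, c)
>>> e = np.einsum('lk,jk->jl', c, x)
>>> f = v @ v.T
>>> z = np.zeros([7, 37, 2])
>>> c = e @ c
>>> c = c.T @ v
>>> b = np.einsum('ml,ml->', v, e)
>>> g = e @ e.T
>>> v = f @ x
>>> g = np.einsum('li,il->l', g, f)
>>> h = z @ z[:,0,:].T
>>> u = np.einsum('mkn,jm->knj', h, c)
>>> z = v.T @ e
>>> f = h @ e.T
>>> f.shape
(7, 37, 37)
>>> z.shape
(13, 7)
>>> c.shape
(13, 7)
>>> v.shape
(37, 13)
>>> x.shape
(37, 13)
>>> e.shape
(37, 7)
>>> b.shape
()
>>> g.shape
(37,)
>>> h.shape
(7, 37, 7)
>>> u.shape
(37, 7, 13)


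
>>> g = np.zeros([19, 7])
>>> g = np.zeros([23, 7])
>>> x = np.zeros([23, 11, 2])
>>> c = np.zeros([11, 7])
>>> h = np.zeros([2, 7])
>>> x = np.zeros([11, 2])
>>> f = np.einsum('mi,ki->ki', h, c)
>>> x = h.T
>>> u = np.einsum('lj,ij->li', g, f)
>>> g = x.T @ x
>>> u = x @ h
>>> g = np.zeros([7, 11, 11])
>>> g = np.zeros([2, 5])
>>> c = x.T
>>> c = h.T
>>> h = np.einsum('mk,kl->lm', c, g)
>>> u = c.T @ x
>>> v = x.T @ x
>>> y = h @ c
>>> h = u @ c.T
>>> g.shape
(2, 5)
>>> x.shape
(7, 2)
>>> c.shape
(7, 2)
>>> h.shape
(2, 7)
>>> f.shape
(11, 7)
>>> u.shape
(2, 2)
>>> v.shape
(2, 2)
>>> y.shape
(5, 2)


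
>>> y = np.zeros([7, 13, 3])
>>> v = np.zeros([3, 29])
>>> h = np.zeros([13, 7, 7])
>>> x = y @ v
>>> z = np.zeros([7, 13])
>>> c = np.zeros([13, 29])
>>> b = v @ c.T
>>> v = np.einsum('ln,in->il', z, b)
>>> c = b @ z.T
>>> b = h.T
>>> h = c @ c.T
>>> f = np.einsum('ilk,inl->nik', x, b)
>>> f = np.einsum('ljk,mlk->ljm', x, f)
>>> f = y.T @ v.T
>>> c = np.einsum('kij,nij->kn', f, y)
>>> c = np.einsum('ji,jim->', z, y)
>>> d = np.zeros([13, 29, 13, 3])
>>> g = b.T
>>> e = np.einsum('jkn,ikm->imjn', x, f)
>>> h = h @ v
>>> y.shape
(7, 13, 3)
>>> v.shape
(3, 7)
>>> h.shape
(3, 7)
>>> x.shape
(7, 13, 29)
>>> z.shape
(7, 13)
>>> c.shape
()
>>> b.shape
(7, 7, 13)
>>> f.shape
(3, 13, 3)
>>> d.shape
(13, 29, 13, 3)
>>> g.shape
(13, 7, 7)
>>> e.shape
(3, 3, 7, 29)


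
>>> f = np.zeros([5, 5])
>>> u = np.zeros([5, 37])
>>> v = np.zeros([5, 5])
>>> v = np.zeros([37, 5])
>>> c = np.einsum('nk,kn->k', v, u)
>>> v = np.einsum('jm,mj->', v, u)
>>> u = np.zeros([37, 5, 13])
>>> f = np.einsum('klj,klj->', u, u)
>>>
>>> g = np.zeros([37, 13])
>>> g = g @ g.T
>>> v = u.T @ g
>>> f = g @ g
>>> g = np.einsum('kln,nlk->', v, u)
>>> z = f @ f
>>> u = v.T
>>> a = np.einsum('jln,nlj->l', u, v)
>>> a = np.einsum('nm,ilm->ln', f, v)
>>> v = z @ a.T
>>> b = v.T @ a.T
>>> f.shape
(37, 37)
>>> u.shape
(37, 5, 13)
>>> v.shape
(37, 5)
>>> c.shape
(5,)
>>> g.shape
()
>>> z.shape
(37, 37)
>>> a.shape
(5, 37)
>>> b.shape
(5, 5)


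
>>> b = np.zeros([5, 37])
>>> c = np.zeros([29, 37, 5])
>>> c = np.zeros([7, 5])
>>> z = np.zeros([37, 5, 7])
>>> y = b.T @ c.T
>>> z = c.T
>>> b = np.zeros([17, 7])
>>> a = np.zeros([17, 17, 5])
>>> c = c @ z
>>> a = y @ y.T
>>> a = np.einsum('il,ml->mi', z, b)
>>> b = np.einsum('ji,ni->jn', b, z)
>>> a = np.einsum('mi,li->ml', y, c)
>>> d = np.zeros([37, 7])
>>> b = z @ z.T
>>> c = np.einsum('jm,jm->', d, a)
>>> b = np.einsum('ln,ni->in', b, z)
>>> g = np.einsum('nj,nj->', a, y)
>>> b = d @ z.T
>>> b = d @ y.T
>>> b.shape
(37, 37)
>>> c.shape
()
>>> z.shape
(5, 7)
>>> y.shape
(37, 7)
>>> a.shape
(37, 7)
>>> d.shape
(37, 7)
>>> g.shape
()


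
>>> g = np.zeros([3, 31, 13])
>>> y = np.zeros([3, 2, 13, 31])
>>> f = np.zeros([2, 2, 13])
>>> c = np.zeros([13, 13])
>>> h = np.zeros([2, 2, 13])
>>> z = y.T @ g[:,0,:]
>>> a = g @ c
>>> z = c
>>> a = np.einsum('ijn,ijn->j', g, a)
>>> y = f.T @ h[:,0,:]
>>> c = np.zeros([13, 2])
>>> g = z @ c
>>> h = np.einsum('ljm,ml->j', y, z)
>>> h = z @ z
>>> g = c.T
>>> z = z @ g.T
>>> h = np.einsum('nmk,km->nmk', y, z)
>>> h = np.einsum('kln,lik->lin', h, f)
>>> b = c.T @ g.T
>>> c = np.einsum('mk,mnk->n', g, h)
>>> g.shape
(2, 13)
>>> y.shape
(13, 2, 13)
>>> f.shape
(2, 2, 13)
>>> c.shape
(2,)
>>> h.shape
(2, 2, 13)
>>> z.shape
(13, 2)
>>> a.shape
(31,)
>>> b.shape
(2, 2)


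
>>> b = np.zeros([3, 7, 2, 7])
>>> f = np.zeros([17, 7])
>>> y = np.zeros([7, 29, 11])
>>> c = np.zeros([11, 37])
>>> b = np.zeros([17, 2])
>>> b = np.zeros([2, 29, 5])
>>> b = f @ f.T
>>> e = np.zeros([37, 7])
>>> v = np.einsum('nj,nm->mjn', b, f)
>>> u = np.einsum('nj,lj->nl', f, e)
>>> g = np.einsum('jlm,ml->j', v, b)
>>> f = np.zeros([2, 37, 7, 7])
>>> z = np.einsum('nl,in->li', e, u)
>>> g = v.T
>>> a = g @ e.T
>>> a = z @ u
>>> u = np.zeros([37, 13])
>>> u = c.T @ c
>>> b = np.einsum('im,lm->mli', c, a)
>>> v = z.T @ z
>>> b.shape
(37, 7, 11)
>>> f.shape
(2, 37, 7, 7)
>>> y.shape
(7, 29, 11)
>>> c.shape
(11, 37)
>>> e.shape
(37, 7)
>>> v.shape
(17, 17)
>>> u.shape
(37, 37)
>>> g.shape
(17, 17, 7)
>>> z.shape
(7, 17)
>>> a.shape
(7, 37)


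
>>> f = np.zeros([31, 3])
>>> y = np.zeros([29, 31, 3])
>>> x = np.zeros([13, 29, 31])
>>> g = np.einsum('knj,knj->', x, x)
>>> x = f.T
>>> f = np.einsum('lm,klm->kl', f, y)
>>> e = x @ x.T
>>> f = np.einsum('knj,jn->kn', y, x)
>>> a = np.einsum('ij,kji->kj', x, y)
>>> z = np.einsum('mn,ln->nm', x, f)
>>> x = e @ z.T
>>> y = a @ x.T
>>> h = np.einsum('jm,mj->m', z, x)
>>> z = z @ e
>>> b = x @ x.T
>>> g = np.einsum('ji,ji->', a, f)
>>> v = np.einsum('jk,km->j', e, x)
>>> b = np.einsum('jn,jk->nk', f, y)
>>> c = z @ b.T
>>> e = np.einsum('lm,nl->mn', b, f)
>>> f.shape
(29, 31)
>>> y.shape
(29, 3)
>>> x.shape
(3, 31)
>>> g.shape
()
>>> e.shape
(3, 29)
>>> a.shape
(29, 31)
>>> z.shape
(31, 3)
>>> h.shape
(3,)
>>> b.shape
(31, 3)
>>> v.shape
(3,)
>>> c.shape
(31, 31)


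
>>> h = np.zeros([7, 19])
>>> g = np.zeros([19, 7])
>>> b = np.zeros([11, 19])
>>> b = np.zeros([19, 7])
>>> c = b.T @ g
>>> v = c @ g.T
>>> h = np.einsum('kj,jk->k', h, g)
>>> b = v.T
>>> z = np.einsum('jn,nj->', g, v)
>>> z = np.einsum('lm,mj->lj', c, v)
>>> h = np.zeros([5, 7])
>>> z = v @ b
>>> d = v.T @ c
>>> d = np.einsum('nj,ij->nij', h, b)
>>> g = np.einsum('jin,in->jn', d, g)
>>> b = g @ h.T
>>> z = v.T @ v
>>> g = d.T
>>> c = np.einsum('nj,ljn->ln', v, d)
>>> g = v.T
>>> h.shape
(5, 7)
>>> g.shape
(19, 7)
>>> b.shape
(5, 5)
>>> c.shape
(5, 7)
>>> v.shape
(7, 19)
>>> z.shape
(19, 19)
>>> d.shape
(5, 19, 7)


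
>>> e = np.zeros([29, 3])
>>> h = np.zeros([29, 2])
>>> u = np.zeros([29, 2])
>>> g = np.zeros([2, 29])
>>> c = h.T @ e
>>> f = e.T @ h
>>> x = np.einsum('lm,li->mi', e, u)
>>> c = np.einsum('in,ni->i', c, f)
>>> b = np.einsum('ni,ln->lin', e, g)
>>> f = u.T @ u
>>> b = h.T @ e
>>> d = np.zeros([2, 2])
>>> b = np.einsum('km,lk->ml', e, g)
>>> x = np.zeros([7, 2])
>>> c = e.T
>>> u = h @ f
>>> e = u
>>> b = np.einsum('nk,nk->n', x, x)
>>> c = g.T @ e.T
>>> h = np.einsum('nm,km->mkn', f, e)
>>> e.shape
(29, 2)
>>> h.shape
(2, 29, 2)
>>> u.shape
(29, 2)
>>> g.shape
(2, 29)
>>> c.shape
(29, 29)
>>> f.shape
(2, 2)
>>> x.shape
(7, 2)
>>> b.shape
(7,)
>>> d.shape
(2, 2)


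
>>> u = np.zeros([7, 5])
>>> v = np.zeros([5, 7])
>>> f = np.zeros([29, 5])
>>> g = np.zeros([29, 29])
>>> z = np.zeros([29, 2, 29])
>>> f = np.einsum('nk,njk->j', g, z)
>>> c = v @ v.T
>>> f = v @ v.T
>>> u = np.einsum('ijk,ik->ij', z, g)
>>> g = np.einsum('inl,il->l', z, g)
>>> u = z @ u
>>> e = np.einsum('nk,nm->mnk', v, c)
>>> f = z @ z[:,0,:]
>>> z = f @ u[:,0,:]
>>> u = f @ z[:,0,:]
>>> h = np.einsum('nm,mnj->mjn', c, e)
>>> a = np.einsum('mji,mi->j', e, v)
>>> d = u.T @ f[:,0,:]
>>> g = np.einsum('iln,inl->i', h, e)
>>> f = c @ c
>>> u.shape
(29, 2, 2)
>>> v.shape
(5, 7)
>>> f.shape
(5, 5)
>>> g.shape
(5,)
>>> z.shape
(29, 2, 2)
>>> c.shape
(5, 5)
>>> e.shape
(5, 5, 7)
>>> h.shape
(5, 7, 5)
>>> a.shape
(5,)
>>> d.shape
(2, 2, 29)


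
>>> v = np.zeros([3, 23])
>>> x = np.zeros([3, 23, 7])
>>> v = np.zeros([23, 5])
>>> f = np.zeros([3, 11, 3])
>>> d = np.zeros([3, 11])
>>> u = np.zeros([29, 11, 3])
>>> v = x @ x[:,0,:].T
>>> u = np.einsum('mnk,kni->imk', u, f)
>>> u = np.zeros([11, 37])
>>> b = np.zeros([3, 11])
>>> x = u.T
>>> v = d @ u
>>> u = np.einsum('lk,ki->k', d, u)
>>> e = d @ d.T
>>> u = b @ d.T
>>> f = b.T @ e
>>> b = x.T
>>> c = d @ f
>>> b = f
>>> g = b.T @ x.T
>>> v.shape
(3, 37)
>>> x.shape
(37, 11)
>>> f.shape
(11, 3)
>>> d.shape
(3, 11)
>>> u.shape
(3, 3)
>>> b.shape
(11, 3)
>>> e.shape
(3, 3)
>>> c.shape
(3, 3)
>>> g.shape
(3, 37)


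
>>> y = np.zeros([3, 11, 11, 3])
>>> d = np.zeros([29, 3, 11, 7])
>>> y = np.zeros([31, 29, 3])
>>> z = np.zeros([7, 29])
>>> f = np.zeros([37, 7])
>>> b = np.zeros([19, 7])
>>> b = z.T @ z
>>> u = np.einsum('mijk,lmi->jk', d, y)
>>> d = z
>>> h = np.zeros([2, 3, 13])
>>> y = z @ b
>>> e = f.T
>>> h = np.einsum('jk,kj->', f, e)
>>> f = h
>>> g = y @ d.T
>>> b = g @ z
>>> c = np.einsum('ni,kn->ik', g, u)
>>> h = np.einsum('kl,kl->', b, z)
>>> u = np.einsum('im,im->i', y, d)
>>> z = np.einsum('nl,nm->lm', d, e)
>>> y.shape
(7, 29)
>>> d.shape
(7, 29)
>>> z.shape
(29, 37)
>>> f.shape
()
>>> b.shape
(7, 29)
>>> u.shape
(7,)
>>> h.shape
()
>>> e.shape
(7, 37)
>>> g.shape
(7, 7)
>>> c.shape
(7, 11)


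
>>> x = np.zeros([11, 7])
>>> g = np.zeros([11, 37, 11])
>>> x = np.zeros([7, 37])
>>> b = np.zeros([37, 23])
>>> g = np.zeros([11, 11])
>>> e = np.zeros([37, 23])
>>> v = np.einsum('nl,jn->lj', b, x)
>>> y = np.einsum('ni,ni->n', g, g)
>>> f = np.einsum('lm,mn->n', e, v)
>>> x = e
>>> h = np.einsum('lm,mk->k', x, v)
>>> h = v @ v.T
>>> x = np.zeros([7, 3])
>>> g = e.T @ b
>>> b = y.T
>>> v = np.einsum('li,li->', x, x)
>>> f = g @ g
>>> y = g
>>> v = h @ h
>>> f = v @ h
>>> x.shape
(7, 3)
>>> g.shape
(23, 23)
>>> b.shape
(11,)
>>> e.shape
(37, 23)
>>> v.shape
(23, 23)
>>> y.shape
(23, 23)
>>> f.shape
(23, 23)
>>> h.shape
(23, 23)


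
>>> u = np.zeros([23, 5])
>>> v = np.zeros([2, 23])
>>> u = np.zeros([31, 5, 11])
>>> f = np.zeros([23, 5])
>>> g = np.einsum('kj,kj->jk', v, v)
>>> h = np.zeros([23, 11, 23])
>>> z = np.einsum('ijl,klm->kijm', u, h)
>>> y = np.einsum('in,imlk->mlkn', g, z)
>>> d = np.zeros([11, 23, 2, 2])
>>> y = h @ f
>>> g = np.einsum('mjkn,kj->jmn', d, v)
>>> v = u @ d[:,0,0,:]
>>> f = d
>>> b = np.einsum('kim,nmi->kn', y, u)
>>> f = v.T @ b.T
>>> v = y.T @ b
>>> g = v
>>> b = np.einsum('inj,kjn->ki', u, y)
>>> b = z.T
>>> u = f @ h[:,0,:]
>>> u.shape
(2, 5, 23)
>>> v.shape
(5, 11, 31)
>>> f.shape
(2, 5, 23)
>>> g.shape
(5, 11, 31)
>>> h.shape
(23, 11, 23)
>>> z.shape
(23, 31, 5, 23)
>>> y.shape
(23, 11, 5)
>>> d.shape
(11, 23, 2, 2)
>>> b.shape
(23, 5, 31, 23)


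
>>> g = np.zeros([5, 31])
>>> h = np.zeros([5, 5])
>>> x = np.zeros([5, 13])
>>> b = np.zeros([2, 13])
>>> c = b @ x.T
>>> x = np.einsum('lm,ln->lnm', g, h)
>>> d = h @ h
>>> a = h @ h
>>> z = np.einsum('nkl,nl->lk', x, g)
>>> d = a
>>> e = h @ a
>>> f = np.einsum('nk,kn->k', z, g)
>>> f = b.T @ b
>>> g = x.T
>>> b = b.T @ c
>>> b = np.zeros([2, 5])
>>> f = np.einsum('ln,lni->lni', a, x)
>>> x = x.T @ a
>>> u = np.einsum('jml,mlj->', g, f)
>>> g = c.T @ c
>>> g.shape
(5, 5)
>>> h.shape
(5, 5)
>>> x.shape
(31, 5, 5)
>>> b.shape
(2, 5)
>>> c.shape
(2, 5)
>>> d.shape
(5, 5)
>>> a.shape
(5, 5)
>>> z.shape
(31, 5)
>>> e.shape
(5, 5)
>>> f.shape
(5, 5, 31)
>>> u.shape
()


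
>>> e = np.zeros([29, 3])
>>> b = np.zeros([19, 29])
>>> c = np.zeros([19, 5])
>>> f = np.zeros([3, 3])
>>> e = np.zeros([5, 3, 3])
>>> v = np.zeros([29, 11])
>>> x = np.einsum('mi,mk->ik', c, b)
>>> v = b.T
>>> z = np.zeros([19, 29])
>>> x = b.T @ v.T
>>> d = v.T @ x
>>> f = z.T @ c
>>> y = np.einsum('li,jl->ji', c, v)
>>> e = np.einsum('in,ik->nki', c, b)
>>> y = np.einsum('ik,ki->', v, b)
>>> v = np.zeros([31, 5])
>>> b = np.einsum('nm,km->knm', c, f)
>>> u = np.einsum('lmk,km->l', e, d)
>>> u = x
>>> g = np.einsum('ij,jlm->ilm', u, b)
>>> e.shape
(5, 29, 19)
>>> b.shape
(29, 19, 5)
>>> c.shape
(19, 5)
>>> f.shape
(29, 5)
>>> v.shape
(31, 5)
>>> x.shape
(29, 29)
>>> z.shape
(19, 29)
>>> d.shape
(19, 29)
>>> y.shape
()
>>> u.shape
(29, 29)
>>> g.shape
(29, 19, 5)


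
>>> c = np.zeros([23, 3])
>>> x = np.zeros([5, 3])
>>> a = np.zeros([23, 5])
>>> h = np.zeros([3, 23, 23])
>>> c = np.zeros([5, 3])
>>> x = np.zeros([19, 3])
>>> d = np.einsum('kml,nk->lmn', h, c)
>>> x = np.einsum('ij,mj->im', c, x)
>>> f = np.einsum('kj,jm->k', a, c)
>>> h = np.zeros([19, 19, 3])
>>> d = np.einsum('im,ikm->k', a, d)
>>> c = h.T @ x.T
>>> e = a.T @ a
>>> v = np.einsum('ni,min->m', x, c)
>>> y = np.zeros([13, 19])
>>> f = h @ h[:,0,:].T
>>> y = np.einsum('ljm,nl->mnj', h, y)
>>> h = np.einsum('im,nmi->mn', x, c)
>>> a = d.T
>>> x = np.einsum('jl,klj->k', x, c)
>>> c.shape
(3, 19, 5)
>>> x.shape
(3,)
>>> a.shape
(23,)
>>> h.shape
(19, 3)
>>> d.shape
(23,)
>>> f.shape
(19, 19, 19)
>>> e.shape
(5, 5)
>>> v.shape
(3,)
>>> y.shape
(3, 13, 19)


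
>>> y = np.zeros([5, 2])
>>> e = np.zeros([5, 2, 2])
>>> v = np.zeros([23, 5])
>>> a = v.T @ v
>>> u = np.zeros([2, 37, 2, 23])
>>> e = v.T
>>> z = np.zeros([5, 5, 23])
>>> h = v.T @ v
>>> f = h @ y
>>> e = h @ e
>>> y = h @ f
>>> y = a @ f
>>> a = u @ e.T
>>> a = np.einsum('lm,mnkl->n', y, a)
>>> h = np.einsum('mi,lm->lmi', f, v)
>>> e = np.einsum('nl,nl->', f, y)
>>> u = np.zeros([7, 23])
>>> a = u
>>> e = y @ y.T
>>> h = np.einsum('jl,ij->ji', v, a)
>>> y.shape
(5, 2)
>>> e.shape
(5, 5)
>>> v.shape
(23, 5)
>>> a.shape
(7, 23)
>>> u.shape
(7, 23)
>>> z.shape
(5, 5, 23)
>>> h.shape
(23, 7)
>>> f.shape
(5, 2)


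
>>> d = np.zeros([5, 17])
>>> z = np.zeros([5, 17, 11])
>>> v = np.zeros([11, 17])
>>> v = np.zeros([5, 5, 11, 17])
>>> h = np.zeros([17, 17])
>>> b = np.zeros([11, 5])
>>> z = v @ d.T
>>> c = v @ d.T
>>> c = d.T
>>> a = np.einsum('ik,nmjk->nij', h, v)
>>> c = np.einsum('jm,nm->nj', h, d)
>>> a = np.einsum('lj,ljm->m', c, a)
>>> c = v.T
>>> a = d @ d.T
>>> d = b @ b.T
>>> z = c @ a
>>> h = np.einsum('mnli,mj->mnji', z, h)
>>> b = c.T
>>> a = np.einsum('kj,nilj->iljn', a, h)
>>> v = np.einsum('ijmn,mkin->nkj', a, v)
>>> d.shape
(11, 11)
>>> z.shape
(17, 11, 5, 5)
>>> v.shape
(17, 5, 17)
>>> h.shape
(17, 11, 17, 5)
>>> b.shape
(5, 5, 11, 17)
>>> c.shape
(17, 11, 5, 5)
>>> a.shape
(11, 17, 5, 17)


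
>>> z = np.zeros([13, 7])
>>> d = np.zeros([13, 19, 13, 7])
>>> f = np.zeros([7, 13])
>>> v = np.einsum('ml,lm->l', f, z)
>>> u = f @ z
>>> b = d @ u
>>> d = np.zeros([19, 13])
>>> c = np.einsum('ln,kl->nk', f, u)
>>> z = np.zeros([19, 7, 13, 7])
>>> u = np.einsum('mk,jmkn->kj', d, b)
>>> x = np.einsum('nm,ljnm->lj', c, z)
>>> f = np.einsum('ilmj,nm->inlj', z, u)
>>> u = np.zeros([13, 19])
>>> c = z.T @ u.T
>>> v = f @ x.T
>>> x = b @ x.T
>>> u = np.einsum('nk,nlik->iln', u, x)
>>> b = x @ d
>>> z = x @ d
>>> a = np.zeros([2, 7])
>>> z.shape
(13, 19, 13, 13)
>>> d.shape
(19, 13)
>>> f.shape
(19, 13, 7, 7)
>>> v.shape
(19, 13, 7, 19)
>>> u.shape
(13, 19, 13)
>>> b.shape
(13, 19, 13, 13)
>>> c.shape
(7, 13, 7, 13)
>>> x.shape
(13, 19, 13, 19)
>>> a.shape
(2, 7)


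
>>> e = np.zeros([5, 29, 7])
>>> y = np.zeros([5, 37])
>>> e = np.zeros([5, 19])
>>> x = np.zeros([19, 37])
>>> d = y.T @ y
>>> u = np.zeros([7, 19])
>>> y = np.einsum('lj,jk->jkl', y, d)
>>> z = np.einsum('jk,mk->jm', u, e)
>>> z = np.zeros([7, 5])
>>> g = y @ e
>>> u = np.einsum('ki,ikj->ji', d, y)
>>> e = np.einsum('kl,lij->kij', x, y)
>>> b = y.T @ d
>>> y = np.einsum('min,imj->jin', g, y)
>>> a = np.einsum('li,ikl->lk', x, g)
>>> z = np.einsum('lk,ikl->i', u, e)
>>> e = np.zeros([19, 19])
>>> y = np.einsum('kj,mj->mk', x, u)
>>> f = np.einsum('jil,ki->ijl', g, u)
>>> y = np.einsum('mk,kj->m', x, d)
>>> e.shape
(19, 19)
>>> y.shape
(19,)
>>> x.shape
(19, 37)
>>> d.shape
(37, 37)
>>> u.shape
(5, 37)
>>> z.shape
(19,)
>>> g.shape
(37, 37, 19)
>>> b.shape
(5, 37, 37)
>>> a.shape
(19, 37)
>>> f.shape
(37, 37, 19)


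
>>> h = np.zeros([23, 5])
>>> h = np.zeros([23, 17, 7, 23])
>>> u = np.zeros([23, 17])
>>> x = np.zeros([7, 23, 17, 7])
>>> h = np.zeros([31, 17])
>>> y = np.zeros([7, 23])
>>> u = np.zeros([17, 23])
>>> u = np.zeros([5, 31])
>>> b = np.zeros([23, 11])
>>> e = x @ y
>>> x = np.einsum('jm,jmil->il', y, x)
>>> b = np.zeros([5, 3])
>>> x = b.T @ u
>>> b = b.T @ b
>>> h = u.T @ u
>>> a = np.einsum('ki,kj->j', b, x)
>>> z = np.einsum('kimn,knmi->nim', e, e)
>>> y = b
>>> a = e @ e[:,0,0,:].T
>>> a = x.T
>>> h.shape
(31, 31)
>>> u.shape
(5, 31)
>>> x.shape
(3, 31)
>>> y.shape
(3, 3)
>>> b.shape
(3, 3)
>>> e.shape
(7, 23, 17, 23)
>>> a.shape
(31, 3)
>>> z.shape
(23, 23, 17)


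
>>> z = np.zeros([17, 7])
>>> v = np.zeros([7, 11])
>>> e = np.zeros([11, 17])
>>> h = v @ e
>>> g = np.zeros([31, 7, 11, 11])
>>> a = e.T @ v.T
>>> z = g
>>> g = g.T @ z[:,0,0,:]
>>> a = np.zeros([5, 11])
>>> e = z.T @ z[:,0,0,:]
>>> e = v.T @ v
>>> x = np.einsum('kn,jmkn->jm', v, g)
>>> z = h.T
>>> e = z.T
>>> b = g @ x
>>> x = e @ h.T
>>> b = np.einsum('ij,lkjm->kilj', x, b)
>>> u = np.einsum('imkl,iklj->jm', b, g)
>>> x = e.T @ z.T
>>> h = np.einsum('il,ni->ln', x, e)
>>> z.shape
(17, 7)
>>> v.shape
(7, 11)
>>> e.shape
(7, 17)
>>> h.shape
(17, 7)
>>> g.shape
(11, 11, 7, 11)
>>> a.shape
(5, 11)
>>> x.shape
(17, 17)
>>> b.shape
(11, 7, 11, 7)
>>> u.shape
(11, 7)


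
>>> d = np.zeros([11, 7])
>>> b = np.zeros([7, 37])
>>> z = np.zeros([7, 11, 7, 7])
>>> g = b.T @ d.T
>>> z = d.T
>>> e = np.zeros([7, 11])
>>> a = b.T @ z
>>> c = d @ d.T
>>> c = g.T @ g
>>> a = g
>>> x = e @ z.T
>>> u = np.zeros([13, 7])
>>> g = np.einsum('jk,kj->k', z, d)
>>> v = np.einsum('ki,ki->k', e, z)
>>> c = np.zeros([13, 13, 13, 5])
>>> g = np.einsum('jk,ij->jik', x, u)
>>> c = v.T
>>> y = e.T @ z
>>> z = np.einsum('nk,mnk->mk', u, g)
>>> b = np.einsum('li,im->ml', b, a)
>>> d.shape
(11, 7)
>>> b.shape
(11, 7)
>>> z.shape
(7, 7)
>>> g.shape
(7, 13, 7)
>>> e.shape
(7, 11)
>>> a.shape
(37, 11)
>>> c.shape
(7,)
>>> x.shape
(7, 7)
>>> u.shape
(13, 7)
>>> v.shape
(7,)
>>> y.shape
(11, 11)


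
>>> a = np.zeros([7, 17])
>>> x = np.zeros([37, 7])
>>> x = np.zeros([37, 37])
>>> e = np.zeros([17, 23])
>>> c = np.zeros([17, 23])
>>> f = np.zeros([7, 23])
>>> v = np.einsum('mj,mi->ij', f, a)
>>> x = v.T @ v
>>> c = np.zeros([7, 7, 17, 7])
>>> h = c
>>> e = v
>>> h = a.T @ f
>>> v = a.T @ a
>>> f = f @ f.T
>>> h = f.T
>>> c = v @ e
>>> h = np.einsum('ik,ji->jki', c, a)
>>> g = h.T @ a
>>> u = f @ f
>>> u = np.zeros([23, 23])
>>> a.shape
(7, 17)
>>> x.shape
(23, 23)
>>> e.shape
(17, 23)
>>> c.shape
(17, 23)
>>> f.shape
(7, 7)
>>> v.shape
(17, 17)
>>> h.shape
(7, 23, 17)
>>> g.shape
(17, 23, 17)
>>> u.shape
(23, 23)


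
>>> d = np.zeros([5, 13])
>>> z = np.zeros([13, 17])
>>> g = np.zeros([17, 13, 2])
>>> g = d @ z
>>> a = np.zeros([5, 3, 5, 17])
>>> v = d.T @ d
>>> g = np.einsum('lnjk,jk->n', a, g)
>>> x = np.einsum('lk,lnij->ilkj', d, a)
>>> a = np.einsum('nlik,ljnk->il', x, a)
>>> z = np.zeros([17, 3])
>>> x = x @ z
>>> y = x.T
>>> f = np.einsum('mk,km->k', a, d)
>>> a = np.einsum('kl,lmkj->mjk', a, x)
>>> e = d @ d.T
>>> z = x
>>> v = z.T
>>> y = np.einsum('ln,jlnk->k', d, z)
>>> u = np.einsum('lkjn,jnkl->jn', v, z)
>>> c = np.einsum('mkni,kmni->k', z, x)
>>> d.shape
(5, 13)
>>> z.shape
(5, 5, 13, 3)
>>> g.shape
(3,)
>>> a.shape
(5, 3, 13)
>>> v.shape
(3, 13, 5, 5)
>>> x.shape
(5, 5, 13, 3)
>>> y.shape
(3,)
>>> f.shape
(5,)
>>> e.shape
(5, 5)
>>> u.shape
(5, 5)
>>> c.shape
(5,)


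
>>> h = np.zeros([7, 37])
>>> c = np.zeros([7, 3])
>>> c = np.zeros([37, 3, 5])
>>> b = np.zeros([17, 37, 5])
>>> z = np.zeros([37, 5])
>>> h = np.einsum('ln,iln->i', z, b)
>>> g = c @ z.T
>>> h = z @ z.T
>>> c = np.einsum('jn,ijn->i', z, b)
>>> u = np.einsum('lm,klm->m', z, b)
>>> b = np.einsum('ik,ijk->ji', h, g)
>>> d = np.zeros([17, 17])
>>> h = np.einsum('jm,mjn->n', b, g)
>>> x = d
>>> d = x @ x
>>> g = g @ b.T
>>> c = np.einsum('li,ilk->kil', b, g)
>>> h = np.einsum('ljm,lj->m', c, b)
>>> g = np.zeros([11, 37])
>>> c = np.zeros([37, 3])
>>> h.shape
(3,)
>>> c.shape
(37, 3)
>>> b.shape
(3, 37)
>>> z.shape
(37, 5)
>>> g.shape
(11, 37)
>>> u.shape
(5,)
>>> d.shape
(17, 17)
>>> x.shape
(17, 17)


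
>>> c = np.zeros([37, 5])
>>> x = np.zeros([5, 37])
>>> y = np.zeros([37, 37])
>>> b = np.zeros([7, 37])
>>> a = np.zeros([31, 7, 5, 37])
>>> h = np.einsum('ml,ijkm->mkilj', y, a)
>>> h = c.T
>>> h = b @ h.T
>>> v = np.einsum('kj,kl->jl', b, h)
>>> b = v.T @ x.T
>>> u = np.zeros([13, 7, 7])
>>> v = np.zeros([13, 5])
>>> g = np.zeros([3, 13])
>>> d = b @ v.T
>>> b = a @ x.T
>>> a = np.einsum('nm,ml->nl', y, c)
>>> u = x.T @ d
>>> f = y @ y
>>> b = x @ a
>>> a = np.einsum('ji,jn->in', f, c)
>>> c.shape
(37, 5)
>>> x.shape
(5, 37)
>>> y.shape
(37, 37)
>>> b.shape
(5, 5)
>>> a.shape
(37, 5)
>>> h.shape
(7, 5)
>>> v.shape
(13, 5)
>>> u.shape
(37, 13)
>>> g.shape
(3, 13)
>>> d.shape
(5, 13)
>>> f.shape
(37, 37)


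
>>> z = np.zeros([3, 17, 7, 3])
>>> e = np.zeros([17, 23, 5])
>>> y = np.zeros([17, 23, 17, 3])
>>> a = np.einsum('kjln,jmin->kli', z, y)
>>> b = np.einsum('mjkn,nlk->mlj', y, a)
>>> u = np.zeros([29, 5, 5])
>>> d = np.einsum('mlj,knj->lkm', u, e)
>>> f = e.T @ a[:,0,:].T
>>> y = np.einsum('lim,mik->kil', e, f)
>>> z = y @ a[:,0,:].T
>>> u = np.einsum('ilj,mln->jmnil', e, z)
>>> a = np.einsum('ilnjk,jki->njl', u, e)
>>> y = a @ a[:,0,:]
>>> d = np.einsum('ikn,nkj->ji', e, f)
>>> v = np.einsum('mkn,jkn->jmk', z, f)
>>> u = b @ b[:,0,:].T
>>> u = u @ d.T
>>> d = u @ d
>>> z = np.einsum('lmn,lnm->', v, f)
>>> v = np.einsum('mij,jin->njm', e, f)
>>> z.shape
()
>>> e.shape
(17, 23, 5)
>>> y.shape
(3, 17, 3)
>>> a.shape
(3, 17, 3)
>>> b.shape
(17, 7, 23)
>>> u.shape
(17, 7, 3)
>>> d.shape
(17, 7, 17)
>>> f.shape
(5, 23, 3)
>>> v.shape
(3, 5, 17)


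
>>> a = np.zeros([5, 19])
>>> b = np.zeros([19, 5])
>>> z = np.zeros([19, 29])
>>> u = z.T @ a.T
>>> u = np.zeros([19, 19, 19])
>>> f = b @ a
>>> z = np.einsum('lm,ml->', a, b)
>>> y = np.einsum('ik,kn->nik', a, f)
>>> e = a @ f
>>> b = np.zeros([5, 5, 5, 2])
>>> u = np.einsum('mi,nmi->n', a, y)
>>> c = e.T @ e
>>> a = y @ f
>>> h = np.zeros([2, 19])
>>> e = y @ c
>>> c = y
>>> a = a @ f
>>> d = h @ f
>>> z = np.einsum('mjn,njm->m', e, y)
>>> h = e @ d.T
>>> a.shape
(19, 5, 19)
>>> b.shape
(5, 5, 5, 2)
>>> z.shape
(19,)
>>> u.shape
(19,)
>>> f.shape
(19, 19)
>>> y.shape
(19, 5, 19)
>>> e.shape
(19, 5, 19)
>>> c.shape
(19, 5, 19)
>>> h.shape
(19, 5, 2)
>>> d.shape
(2, 19)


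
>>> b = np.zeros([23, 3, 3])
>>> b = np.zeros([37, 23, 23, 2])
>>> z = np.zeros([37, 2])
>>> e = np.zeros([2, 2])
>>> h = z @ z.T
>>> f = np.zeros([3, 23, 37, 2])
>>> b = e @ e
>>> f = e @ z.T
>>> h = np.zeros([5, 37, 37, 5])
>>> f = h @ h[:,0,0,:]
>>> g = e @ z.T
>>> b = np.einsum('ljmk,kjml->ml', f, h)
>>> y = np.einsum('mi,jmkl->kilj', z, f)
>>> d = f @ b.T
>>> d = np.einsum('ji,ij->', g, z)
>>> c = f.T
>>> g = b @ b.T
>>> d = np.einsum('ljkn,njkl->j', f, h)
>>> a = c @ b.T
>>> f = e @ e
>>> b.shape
(37, 5)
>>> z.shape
(37, 2)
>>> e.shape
(2, 2)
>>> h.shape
(5, 37, 37, 5)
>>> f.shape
(2, 2)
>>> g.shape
(37, 37)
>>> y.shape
(37, 2, 5, 5)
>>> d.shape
(37,)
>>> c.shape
(5, 37, 37, 5)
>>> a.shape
(5, 37, 37, 37)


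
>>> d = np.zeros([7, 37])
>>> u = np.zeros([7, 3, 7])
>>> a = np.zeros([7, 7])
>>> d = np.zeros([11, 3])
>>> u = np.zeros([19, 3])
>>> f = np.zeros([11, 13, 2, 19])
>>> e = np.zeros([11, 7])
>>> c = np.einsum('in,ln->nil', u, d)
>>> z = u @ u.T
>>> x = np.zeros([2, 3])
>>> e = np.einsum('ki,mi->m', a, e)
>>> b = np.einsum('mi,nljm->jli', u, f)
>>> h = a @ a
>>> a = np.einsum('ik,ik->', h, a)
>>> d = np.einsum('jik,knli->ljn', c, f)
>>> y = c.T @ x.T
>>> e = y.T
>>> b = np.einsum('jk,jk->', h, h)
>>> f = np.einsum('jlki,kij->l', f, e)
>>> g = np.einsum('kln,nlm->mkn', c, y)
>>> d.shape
(2, 3, 13)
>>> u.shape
(19, 3)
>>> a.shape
()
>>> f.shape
(13,)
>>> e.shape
(2, 19, 11)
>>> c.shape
(3, 19, 11)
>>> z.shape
(19, 19)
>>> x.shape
(2, 3)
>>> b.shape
()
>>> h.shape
(7, 7)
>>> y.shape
(11, 19, 2)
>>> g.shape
(2, 3, 11)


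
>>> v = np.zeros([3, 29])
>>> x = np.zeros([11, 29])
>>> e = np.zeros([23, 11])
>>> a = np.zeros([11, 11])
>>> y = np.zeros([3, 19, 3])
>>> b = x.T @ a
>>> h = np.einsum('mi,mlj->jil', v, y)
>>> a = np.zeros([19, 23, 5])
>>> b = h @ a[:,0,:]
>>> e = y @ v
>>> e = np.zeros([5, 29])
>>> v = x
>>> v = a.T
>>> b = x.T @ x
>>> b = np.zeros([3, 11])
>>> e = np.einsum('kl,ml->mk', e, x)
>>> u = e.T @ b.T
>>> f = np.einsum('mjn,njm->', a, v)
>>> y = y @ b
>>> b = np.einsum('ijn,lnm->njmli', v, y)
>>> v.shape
(5, 23, 19)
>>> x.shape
(11, 29)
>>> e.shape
(11, 5)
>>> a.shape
(19, 23, 5)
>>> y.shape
(3, 19, 11)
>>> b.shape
(19, 23, 11, 3, 5)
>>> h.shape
(3, 29, 19)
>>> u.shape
(5, 3)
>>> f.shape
()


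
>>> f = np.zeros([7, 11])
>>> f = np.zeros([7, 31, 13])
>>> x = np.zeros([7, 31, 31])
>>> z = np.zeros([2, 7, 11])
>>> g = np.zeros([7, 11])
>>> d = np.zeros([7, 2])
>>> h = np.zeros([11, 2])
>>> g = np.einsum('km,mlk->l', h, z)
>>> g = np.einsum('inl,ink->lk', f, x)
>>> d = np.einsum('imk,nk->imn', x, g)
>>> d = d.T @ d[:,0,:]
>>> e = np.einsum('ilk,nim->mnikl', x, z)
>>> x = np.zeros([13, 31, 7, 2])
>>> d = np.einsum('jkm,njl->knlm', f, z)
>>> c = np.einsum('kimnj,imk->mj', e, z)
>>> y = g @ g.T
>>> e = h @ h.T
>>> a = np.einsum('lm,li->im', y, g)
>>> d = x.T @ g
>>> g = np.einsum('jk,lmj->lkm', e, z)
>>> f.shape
(7, 31, 13)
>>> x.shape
(13, 31, 7, 2)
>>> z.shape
(2, 7, 11)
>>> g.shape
(2, 11, 7)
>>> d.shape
(2, 7, 31, 31)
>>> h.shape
(11, 2)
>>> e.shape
(11, 11)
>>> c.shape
(7, 31)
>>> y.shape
(13, 13)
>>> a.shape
(31, 13)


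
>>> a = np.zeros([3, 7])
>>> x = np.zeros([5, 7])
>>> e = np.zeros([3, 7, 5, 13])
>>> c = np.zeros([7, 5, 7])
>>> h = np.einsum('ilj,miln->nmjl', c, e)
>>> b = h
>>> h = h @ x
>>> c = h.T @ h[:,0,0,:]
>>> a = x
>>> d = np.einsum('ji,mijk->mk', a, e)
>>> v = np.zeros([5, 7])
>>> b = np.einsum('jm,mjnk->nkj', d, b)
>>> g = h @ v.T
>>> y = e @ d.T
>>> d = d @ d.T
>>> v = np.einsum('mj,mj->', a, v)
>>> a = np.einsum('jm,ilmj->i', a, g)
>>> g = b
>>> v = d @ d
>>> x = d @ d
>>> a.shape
(13,)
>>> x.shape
(3, 3)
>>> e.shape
(3, 7, 5, 13)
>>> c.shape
(7, 7, 3, 7)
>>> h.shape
(13, 3, 7, 7)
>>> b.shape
(7, 5, 3)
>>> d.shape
(3, 3)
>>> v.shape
(3, 3)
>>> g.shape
(7, 5, 3)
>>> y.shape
(3, 7, 5, 3)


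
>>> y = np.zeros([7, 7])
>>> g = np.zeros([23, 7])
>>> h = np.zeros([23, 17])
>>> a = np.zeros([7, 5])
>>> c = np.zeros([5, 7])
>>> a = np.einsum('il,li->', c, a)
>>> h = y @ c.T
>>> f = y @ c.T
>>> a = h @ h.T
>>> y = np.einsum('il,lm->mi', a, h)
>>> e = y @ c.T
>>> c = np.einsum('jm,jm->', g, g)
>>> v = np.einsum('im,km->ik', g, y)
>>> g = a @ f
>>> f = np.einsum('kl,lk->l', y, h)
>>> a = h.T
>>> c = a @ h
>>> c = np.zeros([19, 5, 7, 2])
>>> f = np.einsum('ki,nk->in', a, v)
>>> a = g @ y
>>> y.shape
(5, 7)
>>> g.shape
(7, 5)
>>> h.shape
(7, 5)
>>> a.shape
(7, 7)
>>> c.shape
(19, 5, 7, 2)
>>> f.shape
(7, 23)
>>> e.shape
(5, 5)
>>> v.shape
(23, 5)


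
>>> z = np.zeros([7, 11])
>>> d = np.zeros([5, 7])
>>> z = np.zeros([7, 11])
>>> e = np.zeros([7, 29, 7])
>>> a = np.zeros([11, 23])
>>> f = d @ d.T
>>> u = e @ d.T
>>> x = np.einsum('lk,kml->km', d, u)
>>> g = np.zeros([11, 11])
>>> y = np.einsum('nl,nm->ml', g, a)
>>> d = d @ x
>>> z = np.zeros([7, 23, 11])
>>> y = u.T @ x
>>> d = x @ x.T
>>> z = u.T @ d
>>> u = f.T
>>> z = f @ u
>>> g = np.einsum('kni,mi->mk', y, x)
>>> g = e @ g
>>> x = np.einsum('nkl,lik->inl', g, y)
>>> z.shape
(5, 5)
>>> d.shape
(7, 7)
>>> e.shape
(7, 29, 7)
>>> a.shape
(11, 23)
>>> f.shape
(5, 5)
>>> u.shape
(5, 5)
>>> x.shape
(29, 7, 5)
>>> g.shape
(7, 29, 5)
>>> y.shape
(5, 29, 29)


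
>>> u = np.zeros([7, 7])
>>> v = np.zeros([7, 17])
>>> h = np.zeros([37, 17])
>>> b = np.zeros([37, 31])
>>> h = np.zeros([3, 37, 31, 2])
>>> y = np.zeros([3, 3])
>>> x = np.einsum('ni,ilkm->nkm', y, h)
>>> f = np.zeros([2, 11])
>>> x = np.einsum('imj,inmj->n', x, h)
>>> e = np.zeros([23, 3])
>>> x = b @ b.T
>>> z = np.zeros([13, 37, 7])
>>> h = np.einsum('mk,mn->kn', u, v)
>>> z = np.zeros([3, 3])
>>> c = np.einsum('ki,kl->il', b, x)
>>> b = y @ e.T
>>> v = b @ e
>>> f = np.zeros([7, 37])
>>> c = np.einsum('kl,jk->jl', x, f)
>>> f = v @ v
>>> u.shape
(7, 7)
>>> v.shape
(3, 3)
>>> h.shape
(7, 17)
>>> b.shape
(3, 23)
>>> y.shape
(3, 3)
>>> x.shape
(37, 37)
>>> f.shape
(3, 3)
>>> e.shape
(23, 3)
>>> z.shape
(3, 3)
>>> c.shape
(7, 37)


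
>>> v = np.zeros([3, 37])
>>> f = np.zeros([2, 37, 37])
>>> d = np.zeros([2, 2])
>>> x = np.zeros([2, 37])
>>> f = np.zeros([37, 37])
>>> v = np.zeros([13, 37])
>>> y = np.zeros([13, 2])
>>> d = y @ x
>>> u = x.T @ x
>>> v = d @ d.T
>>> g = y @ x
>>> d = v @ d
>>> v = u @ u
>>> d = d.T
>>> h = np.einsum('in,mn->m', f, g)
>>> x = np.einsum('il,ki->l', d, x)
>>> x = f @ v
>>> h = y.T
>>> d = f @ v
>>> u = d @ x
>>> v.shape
(37, 37)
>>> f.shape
(37, 37)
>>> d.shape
(37, 37)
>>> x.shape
(37, 37)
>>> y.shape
(13, 2)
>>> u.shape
(37, 37)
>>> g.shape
(13, 37)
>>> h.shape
(2, 13)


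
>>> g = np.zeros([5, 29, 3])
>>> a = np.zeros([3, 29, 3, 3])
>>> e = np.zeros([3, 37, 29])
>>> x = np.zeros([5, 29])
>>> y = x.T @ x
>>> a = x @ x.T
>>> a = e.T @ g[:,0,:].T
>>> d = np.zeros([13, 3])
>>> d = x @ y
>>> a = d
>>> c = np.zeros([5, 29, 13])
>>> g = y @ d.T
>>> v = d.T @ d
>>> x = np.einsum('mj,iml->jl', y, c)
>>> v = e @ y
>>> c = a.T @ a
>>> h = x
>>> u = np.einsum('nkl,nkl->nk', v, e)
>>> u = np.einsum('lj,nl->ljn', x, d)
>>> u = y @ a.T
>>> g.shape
(29, 5)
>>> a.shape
(5, 29)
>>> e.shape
(3, 37, 29)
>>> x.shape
(29, 13)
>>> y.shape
(29, 29)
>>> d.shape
(5, 29)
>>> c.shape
(29, 29)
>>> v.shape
(3, 37, 29)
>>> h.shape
(29, 13)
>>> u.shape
(29, 5)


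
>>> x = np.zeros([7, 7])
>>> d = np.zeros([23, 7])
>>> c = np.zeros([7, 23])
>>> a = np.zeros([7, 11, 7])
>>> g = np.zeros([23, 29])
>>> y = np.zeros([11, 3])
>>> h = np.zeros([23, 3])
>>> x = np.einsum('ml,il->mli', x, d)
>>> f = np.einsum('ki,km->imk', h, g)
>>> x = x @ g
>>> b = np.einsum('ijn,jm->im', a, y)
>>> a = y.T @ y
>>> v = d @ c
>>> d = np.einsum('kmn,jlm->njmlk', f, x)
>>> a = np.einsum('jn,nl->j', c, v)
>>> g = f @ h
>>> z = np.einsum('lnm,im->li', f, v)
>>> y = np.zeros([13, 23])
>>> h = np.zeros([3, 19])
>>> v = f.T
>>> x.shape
(7, 7, 29)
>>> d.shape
(23, 7, 29, 7, 3)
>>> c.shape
(7, 23)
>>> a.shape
(7,)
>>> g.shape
(3, 29, 3)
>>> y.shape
(13, 23)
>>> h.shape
(3, 19)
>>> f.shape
(3, 29, 23)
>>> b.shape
(7, 3)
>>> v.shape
(23, 29, 3)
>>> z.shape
(3, 23)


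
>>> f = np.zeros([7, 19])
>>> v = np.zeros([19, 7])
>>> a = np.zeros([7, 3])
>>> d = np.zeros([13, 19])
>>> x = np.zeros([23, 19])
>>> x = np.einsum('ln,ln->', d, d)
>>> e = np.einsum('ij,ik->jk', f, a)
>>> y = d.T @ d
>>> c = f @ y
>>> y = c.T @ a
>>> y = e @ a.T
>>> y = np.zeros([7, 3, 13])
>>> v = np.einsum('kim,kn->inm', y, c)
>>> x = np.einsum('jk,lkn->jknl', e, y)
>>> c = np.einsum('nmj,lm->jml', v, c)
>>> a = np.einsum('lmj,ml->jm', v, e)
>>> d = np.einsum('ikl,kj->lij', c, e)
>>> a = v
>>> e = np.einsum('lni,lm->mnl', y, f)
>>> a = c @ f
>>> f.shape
(7, 19)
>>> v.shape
(3, 19, 13)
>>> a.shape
(13, 19, 19)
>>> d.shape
(7, 13, 3)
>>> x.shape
(19, 3, 13, 7)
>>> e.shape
(19, 3, 7)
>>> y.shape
(7, 3, 13)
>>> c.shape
(13, 19, 7)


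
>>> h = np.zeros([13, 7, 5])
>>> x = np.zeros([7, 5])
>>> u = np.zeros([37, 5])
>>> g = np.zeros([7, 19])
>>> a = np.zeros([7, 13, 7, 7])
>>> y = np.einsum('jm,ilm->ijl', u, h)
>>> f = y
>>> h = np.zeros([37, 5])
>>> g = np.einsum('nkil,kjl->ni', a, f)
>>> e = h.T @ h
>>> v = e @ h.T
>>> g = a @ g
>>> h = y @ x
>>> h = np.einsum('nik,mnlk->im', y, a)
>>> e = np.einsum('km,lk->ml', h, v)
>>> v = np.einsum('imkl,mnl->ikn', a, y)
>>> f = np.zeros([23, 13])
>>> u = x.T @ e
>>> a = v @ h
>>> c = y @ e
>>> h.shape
(37, 7)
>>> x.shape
(7, 5)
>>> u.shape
(5, 5)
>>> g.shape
(7, 13, 7, 7)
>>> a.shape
(7, 7, 7)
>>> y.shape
(13, 37, 7)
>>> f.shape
(23, 13)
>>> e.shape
(7, 5)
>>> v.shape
(7, 7, 37)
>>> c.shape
(13, 37, 5)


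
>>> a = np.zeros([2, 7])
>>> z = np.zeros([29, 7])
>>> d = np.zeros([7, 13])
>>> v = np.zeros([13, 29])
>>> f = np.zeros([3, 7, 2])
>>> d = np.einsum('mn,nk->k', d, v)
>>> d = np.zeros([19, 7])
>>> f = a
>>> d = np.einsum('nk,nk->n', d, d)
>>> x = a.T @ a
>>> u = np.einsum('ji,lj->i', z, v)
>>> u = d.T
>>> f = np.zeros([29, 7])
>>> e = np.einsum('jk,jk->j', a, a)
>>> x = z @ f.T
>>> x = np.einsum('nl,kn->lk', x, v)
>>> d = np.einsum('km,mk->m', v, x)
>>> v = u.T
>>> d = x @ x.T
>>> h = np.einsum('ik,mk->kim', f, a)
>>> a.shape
(2, 7)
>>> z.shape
(29, 7)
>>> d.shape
(29, 29)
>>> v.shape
(19,)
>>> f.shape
(29, 7)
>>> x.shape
(29, 13)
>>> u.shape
(19,)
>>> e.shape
(2,)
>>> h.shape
(7, 29, 2)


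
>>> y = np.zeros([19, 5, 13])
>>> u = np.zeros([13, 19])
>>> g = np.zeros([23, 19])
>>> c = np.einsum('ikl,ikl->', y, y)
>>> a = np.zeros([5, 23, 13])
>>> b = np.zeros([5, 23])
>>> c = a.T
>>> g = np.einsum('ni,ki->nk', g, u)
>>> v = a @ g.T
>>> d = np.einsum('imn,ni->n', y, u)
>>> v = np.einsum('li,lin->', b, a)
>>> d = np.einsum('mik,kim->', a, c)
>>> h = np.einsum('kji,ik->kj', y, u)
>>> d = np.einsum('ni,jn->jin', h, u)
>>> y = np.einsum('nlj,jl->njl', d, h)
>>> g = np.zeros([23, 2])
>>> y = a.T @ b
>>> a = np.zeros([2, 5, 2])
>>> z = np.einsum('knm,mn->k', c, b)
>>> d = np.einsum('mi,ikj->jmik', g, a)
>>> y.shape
(13, 23, 23)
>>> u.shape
(13, 19)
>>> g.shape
(23, 2)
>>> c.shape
(13, 23, 5)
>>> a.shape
(2, 5, 2)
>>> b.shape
(5, 23)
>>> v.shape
()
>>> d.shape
(2, 23, 2, 5)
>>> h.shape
(19, 5)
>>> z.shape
(13,)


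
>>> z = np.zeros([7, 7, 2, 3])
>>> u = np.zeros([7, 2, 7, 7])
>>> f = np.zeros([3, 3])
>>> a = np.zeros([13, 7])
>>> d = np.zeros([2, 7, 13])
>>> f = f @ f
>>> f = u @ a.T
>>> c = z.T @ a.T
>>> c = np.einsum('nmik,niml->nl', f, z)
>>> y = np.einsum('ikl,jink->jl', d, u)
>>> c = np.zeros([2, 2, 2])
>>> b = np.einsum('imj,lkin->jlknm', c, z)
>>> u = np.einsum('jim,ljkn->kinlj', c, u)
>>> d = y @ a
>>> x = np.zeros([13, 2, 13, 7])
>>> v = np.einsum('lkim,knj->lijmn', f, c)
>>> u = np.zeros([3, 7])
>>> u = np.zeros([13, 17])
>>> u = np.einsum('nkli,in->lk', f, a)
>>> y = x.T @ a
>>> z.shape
(7, 7, 2, 3)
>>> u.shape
(7, 2)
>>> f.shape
(7, 2, 7, 13)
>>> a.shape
(13, 7)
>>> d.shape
(7, 7)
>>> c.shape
(2, 2, 2)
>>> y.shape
(7, 13, 2, 7)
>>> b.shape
(2, 7, 7, 3, 2)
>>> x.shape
(13, 2, 13, 7)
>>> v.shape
(7, 7, 2, 13, 2)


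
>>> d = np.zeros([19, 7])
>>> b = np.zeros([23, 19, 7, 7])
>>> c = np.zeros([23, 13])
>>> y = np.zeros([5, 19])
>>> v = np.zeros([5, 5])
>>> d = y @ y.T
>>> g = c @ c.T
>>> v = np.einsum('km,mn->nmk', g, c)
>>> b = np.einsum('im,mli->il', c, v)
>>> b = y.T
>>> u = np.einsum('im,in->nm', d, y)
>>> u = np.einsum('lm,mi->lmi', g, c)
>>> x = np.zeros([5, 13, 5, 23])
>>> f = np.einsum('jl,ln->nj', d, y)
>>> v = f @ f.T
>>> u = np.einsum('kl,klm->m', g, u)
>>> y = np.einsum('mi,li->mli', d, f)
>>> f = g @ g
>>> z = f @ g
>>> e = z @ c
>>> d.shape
(5, 5)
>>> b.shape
(19, 5)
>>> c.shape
(23, 13)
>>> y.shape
(5, 19, 5)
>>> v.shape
(19, 19)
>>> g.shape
(23, 23)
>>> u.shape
(13,)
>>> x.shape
(5, 13, 5, 23)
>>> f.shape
(23, 23)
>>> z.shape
(23, 23)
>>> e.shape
(23, 13)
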